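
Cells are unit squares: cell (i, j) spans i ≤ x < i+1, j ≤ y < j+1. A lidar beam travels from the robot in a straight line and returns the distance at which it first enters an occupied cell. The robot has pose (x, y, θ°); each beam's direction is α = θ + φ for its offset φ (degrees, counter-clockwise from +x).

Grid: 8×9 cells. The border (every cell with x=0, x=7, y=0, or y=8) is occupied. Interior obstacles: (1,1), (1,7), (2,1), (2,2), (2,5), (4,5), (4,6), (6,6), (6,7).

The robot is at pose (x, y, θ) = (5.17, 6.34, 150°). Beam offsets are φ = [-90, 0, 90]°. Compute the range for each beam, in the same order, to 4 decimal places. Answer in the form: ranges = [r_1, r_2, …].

ranges = [1.6600, 0.1963, 0.3400]

beam 1: φ=-90°, α=60°
  d=(0.5000,0.8660)  start (5,6)  tX=1.6600 tY=0.7621  stride 1/|dx|=2.0000 1/|dy|=1.1547
    cross y-line → (5,7), t=0.7621
    cross x-line → (6,7), t=1.6600 (wall)
  → r_1 = 1.6600
beam 2: φ=0°, α=150°
  d=(-0.8660,0.5000)  start (5,6)  tX=0.1963 tY=1.3200  stride 1/|dx|=1.1547 1/|dy|=2.0000
    cross x-line → (4,6), t=0.1963 (wall)
  → r_2 = 0.1963
beam 3: φ=90°, α=240°
  d=(-0.5000,-0.8660)  start (5,6)  tX=0.3400 tY=0.3926  stride 1/|dx|=2.0000 1/|dy|=1.1547
    cross x-line → (4,6), t=0.3400 (wall)
  → r_3 = 0.3400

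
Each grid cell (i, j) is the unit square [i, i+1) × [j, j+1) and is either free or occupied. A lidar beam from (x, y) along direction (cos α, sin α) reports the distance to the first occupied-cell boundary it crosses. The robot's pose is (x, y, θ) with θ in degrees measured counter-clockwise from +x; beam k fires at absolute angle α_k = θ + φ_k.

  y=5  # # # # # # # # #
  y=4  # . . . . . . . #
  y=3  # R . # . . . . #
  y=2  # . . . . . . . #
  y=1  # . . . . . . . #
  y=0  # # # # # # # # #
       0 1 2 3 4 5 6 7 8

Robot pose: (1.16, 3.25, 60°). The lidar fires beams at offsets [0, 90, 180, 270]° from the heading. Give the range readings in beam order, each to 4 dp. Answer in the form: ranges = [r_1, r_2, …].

ranges = [2.0207, 0.1848, 0.3200, 4.5000]

beam 1: φ=0°, α=60°
  direction (0.5000, 0.8660); cell (1,3); t to first gridline: x 1.6800, y 0.8660 (then +2.0000 / +1.1547)
    (1,4) via y @ 0.8660
    (2,4) via x @ 1.6800
    (2,5) via y @ 2.0207  # hit
  → r_1 = 2.0207
beam 2: φ=90°, α=150°
  direction (-0.8660, 0.5000); cell (1,3); t to first gridline: x 0.1848, y 1.5000 (then +1.1547 / +2.0000)
    (0,3) via x @ 0.1848  # hit
  → r_2 = 0.1848
beam 3: φ=180°, α=240°
  direction (-0.5000, -0.8660); cell (1,3); t to first gridline: x 0.3200, y 0.2887 (then +2.0000 / +1.1547)
    (1,2) via y @ 0.2887
    (0,2) via x @ 0.3200  # hit
  → r_3 = 0.3200
beam 4: φ=270°, α=330°
  direction (0.8660, -0.5000); cell (1,3); t to first gridline: x 0.9699, y 0.5000 (then +1.1547 / +2.0000)
    (1,2) via y @ 0.5000
    (2,2) via x @ 0.9699
    (3,2) via x @ 2.1246
    (3,1) via y @ 2.5000
    (4,1) via x @ 3.2793
    (5,1) via x @ 4.4341
    (5,0) via y @ 4.5000  # hit
  → r_4 = 4.5000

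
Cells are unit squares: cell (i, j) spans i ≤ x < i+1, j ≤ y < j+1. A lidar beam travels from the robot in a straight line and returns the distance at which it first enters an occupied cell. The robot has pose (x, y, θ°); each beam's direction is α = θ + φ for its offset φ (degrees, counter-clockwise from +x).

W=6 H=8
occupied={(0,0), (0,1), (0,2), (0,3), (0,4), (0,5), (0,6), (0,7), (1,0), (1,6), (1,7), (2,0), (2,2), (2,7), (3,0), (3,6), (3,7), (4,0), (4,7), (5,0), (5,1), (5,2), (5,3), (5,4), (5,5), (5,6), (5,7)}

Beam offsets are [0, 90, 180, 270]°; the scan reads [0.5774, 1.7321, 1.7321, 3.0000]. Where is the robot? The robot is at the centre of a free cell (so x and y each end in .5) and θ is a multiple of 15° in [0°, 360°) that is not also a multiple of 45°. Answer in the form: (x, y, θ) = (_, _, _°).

(x, y, θ) = (3.5, 2.5, 150°)

Enumerate (i+0.5, j+0.5, θ) over the 21 free cells and 16 admissible headings. For each, cast all 4 beams and compare to the given ranges.
  (1.5, 2.5, 345°): beam 1 = 0.5176 ≠ 0.5774 ✗
  (2.5, 1.5, 30°): beam 1 = 2.8868 ≠ 0.5774 ✗
  (2.5, 4.5, 150°): beam 1 = 1.7321 ≠ 0.5774 ✗
  (3.5, 4.5, 195°): beam 1 = 2.5882 ≠ 0.5774 ✗
  …
  (3.5, 2.5, 150°): r_1=0.5774, r_2=1.7321, r_3=1.7321, r_4=3.0000 — all match ✓
No second candidate reproduces the full scan.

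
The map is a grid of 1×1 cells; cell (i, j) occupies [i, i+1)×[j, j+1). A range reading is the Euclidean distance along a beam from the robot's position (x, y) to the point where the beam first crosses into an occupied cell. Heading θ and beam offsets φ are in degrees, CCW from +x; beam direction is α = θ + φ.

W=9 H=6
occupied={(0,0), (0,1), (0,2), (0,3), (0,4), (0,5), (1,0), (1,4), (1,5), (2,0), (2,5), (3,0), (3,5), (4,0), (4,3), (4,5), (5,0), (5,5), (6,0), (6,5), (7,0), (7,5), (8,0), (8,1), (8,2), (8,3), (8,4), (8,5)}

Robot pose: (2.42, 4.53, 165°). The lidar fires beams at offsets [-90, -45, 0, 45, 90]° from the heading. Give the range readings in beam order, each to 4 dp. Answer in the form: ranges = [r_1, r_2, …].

beam 1: φ=-90°, α=75°
  direction (0.2588, 0.9659); cell (2,4); t to first gridline: x 2.2409, y 0.4866 (then +3.8637 / +1.0353)
    (2,5) via y @ 0.4866  # hit
  → r_1 = 0.4866
beam 2: φ=-45°, α=120°
  direction (-0.5000, 0.8660); cell (2,4); t to first gridline: x 0.8400, y 0.5427 (then +2.0000 / +1.1547)
    (2,5) via y @ 0.5427  # hit
  → r_2 = 0.5427
beam 3: φ=0°, α=165°
  direction (-0.9659, 0.2588); cell (2,4); t to first gridline: x 0.4348, y 1.8159 (then +1.0353 / +3.8637)
    (1,4) via x @ 0.4348  # hit
  → r_3 = 0.4348
beam 4: φ=45°, α=210°
  direction (-0.8660, -0.5000); cell (2,4); t to first gridline: x 0.4850, y 1.0600 (then +1.1547 / +2.0000)
    (1,4) via x @ 0.4850  # hit
  → r_4 = 0.4850
beam 5: φ=90°, α=255°
  direction (-0.2588, -0.9659); cell (2,4); t to first gridline: x 1.6228, y 0.5487 (then +3.8637 / +1.0353)
    (2,3) via y @ 0.5487
    (2,2) via y @ 1.5840
    (1,2) via x @ 1.6228
    (1,1) via y @ 2.6192
    (1,0) via y @ 3.6545  # hit
  → r_5 = 3.6545

ranges = [0.4866, 0.5427, 0.4348, 0.4850, 3.6545]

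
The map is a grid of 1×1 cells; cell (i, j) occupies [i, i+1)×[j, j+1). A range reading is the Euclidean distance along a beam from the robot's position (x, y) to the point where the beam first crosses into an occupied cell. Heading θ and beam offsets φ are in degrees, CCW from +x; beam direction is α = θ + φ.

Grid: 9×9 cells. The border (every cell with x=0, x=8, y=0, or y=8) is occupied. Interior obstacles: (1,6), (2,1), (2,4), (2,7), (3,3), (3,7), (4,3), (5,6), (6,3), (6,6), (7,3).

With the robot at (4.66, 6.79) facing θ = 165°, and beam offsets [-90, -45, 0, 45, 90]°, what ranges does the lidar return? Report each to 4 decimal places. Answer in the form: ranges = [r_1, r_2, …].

beam 1: φ=-90°, α=75°
  d=(0.2588,0.9659)  start (4,6)  tX=1.3137 tY=0.2174  stride 1/|dx|=3.8637 1/|dy|=1.0353
    cross y-line → (4,7), t=0.2174
    cross y-line → (4,8), t=1.2527 (wall)
  → r_1 = 1.2527
beam 2: φ=-45°, α=120°
  d=(-0.5000,0.8660)  start (4,6)  tX=1.3200 tY=0.2425  stride 1/|dx|=2.0000 1/|dy|=1.1547
    cross y-line → (4,7), t=0.2425
    cross x-line → (3,7), t=1.3200 (wall)
  → r_2 = 1.3200
beam 3: φ=0°, α=165°
  d=(-0.9659,0.2588)  start (4,6)  tX=0.6833 tY=0.8114  stride 1/|dx|=1.0353 1/|dy|=3.8637
    cross x-line → (3,6), t=0.6833
    cross y-line → (3,7), t=0.8114 (wall)
  → r_3 = 0.8114
beam 4: φ=45°, α=210°
  d=(-0.8660,-0.5000)  start (4,6)  tX=0.7621 tY=1.5800  stride 1/|dx|=1.1547 1/|dy|=2.0000
    cross x-line → (3,6), t=0.7621
    cross y-line → (3,5), t=1.5800
    cross x-line → (2,5), t=1.9168
    cross x-line → (1,5), t=3.0715
    cross y-line → (1,4), t=3.5800
    cross x-line → (0,4), t=4.2262 (wall)
  → r_4 = 4.2262
beam 5: φ=90°, α=255°
  d=(-0.2588,-0.9659)  start (4,6)  tX=2.5500 tY=0.8179  stride 1/|dx|=3.8637 1/|dy|=1.0353
    cross y-line → (4,5), t=0.8179
    cross y-line → (4,4), t=1.8531
    cross x-line → (3,4), t=2.5500
    cross y-line → (3,3), t=2.8884 (wall)
  → r_5 = 2.8884

ranges = [1.2527, 1.3200, 0.8114, 4.2262, 2.8884]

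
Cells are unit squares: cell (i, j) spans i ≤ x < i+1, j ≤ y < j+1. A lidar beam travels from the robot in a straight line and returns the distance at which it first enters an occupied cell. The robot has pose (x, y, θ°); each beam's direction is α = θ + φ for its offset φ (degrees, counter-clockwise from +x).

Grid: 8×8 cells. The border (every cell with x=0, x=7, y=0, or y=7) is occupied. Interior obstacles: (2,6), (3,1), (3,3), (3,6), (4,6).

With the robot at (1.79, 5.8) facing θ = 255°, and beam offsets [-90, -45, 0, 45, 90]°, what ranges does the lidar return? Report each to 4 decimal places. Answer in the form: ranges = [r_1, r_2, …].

beam 1: φ=-90°, α=165°
  dir = (cos 165°, sin 165°) = (-0.9659, 0.2588); from cell (1,5)
  next x-line at t=0.8179, next y-line at t=0.7727; Δt_x=1.0353, Δt_y=3.8637
    y: enter (1,6) at t=0.7727
    x: enter (0,6) at t=0.8179 ← occupied
  → r_1 = 0.8179
beam 2: φ=-45°, α=210°
  dir = (cos 210°, sin 210°) = (-0.8660, -0.5000); from cell (1,5)
  next x-line at t=0.9122, next y-line at t=1.6000; Δt_x=1.1547, Δt_y=2.0000
    x: enter (0,5) at t=0.9122 ← occupied
  → r_2 = 0.9122
beam 3: φ=0°, α=255°
  dir = (cos 255°, sin 255°) = (-0.2588, -0.9659); from cell (1,5)
  next x-line at t=3.0523, next y-line at t=0.8282; Δt_x=3.8637, Δt_y=1.0353
    y: enter (1,4) at t=0.8282
    y: enter (1,3) at t=1.8635
    y: enter (1,2) at t=2.8988
    x: enter (0,2) at t=3.0523 ← occupied
  → r_3 = 3.0523
beam 4: φ=45°, α=300°
  dir = (cos 300°, sin 300°) = (0.5000, -0.8660); from cell (1,5)
  next x-line at t=0.4200, next y-line at t=0.9238; Δt_x=2.0000, Δt_y=1.1547
    x: enter (2,5) at t=0.4200
    y: enter (2,4) at t=0.9238
    y: enter (2,3) at t=2.0785
    x: enter (3,3) at t=2.4200 ← occupied
  → r_4 = 2.4200
beam 5: φ=90°, α=345°
  dir = (cos 345°, sin 345°) = (0.9659, -0.2588); from cell (1,5)
  next x-line at t=0.2174, next y-line at t=3.0910; Δt_x=1.0353, Δt_y=3.8637
    x: enter (2,5) at t=0.2174
    x: enter (3,5) at t=1.2527
    x: enter (4,5) at t=2.2880
    y: enter (4,4) at t=3.0910
    x: enter (5,4) at t=3.3232
    x: enter (6,4) at t=4.3585
    x: enter (7,4) at t=5.3938 ← occupied
  → r_5 = 5.3938

ranges = [0.8179, 0.9122, 3.0523, 2.4200, 5.3938]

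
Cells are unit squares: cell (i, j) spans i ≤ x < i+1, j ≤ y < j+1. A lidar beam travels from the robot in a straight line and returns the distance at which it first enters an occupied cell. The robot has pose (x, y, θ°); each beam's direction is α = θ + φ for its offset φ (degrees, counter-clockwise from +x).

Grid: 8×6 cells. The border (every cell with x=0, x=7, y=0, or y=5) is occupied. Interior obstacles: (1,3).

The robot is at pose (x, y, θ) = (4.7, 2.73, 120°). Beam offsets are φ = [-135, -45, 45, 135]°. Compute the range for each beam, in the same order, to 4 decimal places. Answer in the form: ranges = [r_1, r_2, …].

ranges = [2.3811, 2.3501, 2.7952, 1.7910]

beam 1: φ=-135°, α=345°
  cosα=0.9659 sinα=-0.2588 | (4,2) | tMaxX 0.3106 tMaxY 2.8205 | tΔX 1.0353 tΔY 3.8637
    t=0.3106 [x] (5,2)
    t=1.3459 [x] (6,2)
    t=2.3811 [x] (7,2) — stop
  → r_1 = 2.3811
beam 2: φ=-45°, α=75°
  cosα=0.2588 sinα=0.9659 | (4,2) | tMaxX 1.1591 tMaxY 0.2795 | tΔX 3.8637 tΔY 1.0353
    t=0.2795 [y] (4,3)
    t=1.1591 [x] (5,3)
    t=1.3148 [y] (5,4)
    t=2.3501 [y] (5,5) — stop
  → r_2 = 2.3501
beam 3: φ=45°, α=165°
  cosα=-0.9659 sinα=0.2588 | (4,2) | tMaxX 0.7247 tMaxY 1.0432 | tΔX 1.0353 tΔY 3.8637
    t=0.7247 [x] (3,2)
    t=1.0432 [y] (3,3)
    t=1.7600 [x] (2,3)
    t=2.7952 [x] (1,3) — stop
  → r_3 = 2.7952
beam 4: φ=135°, α=255°
  cosα=-0.2588 sinα=-0.9659 | (4,2) | tMaxX 2.7046 tMaxY 0.7558 | tΔX 3.8637 tΔY 1.0353
    t=0.7558 [y] (4,1)
    t=1.7910 [y] (4,0) — stop
  → r_4 = 1.7910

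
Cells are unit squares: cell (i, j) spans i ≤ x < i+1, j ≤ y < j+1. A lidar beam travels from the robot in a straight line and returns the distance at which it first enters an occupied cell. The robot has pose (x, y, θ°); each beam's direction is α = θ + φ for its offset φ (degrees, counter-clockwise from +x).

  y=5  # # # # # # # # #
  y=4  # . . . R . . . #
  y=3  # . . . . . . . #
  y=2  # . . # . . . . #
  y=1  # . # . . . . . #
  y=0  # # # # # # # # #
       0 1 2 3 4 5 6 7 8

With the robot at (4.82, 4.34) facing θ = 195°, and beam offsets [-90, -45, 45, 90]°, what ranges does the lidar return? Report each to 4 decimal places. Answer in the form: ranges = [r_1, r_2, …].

ranges = [0.6833, 1.3200, 1.6400, 3.4578]

beam 1: φ=-90°, α=105°
  d=(-0.2588,0.9659)  start (4,4)  tX=3.1682 tY=0.6833  stride 1/|dx|=3.8637 1/|dy|=1.0353
    cross y-line → (4,5), t=0.6833 (wall)
  → r_1 = 0.6833
beam 2: φ=-45°, α=150°
  d=(-0.8660,0.5000)  start (4,4)  tX=0.9469 tY=1.3200  stride 1/|dx|=1.1547 1/|dy|=2.0000
    cross x-line → (3,4), t=0.9469
    cross y-line → (3,5), t=1.3200 (wall)
  → r_2 = 1.3200
beam 3: φ=45°, α=240°
  d=(-0.5000,-0.8660)  start (4,4)  tX=1.6400 tY=0.3926  stride 1/|dx|=2.0000 1/|dy|=1.1547
    cross y-line → (4,3), t=0.3926
    cross y-line → (4,2), t=1.5473
    cross x-line → (3,2), t=1.6400 (wall)
  → r_3 = 1.6400
beam 4: φ=90°, α=285°
  d=(0.2588,-0.9659)  start (4,4)  tX=0.6955 tY=0.3520  stride 1/|dx|=3.8637 1/|dy|=1.0353
    cross y-line → (4,3), t=0.3520
    cross x-line → (5,3), t=0.6955
    cross y-line → (5,2), t=1.3873
    cross y-line → (5,1), t=2.4225
    cross y-line → (5,0), t=3.4578 (wall)
  → r_4 = 3.4578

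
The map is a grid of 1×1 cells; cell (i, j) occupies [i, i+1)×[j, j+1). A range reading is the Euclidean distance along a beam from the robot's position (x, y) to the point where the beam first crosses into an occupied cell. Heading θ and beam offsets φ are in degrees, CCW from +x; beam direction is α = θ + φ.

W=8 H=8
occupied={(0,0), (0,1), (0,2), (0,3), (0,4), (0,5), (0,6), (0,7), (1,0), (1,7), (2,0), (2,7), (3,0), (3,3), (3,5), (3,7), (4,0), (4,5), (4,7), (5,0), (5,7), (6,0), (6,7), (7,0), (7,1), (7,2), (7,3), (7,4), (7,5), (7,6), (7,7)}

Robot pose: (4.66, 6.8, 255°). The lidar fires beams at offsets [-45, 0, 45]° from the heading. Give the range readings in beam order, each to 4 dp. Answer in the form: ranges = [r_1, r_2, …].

ranges = [1.6000, 0.8282, 4.6800]

beam 1: φ=-45°, α=210°
  direction (-0.8660, -0.5000); cell (4,6); t to first gridline: x 0.7621, y 1.6000 (then +1.1547 / +2.0000)
    (3,6) via x @ 0.7621
    (3,5) via y @ 1.6000  # hit
  → r_1 = 1.6000
beam 2: φ=0°, α=255°
  direction (-0.2588, -0.9659); cell (4,6); t to first gridline: x 2.5500, y 0.8282 (then +3.8637 / +1.0353)
    (4,5) via y @ 0.8282  # hit
  → r_2 = 0.8282
beam 3: φ=45°, α=300°
  direction (0.5000, -0.8660); cell (4,6); t to first gridline: x 0.6800, y 0.9238 (then +2.0000 / +1.1547)
    (5,6) via x @ 0.6800
    (5,5) via y @ 0.9238
    (5,4) via y @ 2.0785
    (6,4) via x @ 2.6800
    (6,3) via y @ 3.2332
    (6,2) via y @ 4.3879
    (7,2) via x @ 4.6800  # hit
  → r_3 = 4.6800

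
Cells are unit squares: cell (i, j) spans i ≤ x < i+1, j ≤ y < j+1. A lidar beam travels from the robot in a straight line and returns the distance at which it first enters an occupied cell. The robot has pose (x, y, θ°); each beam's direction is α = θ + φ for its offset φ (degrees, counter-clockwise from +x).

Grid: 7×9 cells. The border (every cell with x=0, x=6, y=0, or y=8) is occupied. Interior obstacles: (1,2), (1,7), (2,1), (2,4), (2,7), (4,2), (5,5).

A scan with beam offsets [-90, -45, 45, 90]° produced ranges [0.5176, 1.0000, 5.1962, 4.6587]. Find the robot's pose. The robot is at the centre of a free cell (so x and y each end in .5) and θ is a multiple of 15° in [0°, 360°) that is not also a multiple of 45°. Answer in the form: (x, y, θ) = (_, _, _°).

Candidates: 28 free-cell centres × 16 headings = 448 poses. Raycast each; keep the one whose scan matches to 4 dp.
  (1.5, 1.5, 195°): beam 2 = 0.5774 ≠ 1.0000 ✗
  (2.5, 3.5, 345°): beam 1 = 1.5529 ≠ 0.5176 ✗
  (3.5, 6.5, 120°): beam 1 = 2.8868 ≠ 0.5176 ✗
  (3.5, 2.5, 15°): beam 1 = 1.5529 ≠ 0.5176 ✗
  …
  (1.5, 6.5, 285°): r_1=0.5176, r_2=1.0000, r_3=5.1962, r_4=4.6587 — all match ✓
Unique over the lattice → pose = (1.5, 6.5, 285°).

(x, y, θ) = (1.5, 6.5, 285°)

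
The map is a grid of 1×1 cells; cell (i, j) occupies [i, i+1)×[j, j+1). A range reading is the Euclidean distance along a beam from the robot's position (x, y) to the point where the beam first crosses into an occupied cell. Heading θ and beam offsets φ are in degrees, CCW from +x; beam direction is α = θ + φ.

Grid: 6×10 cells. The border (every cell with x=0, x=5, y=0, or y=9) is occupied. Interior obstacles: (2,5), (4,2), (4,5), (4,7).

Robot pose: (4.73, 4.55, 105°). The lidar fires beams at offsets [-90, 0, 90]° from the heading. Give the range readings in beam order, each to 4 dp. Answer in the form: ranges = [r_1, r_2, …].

beam 1: φ=-90°, α=15°
  dir = (cos 15°, sin 15°) = (0.9659, 0.2588); from cell (4,4)
  next x-line at t=0.2795, next y-line at t=1.7387; Δt_x=1.0353, Δt_y=3.8637
    x: enter (5,4) at t=0.2795 ← occupied
  → r_1 = 0.2795
beam 2: φ=0°, α=105°
  dir = (cos 105°, sin 105°) = (-0.2588, 0.9659); from cell (4,4)
  next x-line at t=2.8205, next y-line at t=0.4659; Δt_x=3.8637, Δt_y=1.0353
    y: enter (4,5) at t=0.4659 ← occupied
  → r_2 = 0.4659
beam 3: φ=90°, α=195°
  dir = (cos 195°, sin 195°) = (-0.9659, -0.2588); from cell (4,4)
  next x-line at t=0.7558, next y-line at t=2.1250; Δt_x=1.0353, Δt_y=3.8637
    x: enter (3,4) at t=0.7558
    x: enter (2,4) at t=1.7910
    y: enter (2,3) at t=2.1250
    x: enter (1,3) at t=2.8263
    x: enter (0,3) at t=3.8616 ← occupied
  → r_3 = 3.8616

ranges = [0.2795, 0.4659, 3.8616]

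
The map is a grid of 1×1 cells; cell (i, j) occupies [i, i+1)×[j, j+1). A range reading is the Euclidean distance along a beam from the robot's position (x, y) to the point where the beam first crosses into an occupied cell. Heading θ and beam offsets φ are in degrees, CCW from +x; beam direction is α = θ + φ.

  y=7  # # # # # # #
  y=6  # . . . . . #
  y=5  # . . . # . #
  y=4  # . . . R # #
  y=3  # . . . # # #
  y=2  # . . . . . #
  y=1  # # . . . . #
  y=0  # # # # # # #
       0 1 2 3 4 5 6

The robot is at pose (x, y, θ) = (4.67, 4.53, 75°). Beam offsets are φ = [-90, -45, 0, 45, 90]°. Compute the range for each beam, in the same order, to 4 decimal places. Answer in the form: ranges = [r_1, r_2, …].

ranges = [0.3416, 0.3811, 0.4866, 0.5427, 3.7995]

beam 1: φ=-90°, α=345°
  cosα=0.9659 sinα=-0.2588 | (4,4) | tMaxX 0.3416 tMaxY 2.0478 | tΔX 1.0353 tΔY 3.8637
    t=0.3416 [x] (5,4) — stop
  → r_1 = 0.3416
beam 2: φ=-45°, α=30°
  cosα=0.8660 sinα=0.5000 | (4,4) | tMaxX 0.3811 tMaxY 0.9400 | tΔX 1.1547 tΔY 2.0000
    t=0.3811 [x] (5,4) — stop
  → r_2 = 0.3811
beam 3: φ=0°, α=75°
  cosα=0.2588 sinα=0.9659 | (4,4) | tMaxX 1.2750 tMaxY 0.4866 | tΔX 3.8637 tΔY 1.0353
    t=0.4866 [y] (4,5) — stop
  → r_3 = 0.4866
beam 4: φ=45°, α=120°
  cosα=-0.5000 sinα=0.8660 | (4,4) | tMaxX 1.3400 tMaxY 0.5427 | tΔX 2.0000 tΔY 1.1547
    t=0.5427 [y] (4,5) — stop
  → r_4 = 0.5427
beam 5: φ=90°, α=165°
  cosα=-0.9659 sinα=0.2588 | (4,4) | tMaxX 0.6936 tMaxY 1.8159 | tΔX 1.0353 tΔY 3.8637
    t=0.6936 [x] (3,4)
    t=1.7289 [x] (2,4)
    t=1.8159 [y] (2,5)
    t=2.7642 [x] (1,5)
    t=3.7995 [x] (0,5) — stop
  → r_5 = 3.7995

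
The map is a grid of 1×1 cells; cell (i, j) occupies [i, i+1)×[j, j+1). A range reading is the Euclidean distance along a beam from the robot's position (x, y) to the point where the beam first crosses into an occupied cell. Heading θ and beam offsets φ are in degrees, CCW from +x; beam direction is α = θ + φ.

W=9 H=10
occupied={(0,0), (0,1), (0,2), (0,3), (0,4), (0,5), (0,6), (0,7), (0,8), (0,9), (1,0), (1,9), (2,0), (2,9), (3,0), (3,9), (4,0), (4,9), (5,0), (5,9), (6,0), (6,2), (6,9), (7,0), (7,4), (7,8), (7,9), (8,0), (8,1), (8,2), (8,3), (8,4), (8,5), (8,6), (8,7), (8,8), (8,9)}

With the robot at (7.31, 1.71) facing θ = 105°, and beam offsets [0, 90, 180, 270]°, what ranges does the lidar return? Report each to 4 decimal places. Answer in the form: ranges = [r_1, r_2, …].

ranges = [1.1977, 2.7432, 0.7350, 0.7143]

beam 1: φ=0°, α=105°
  dir = (cos 105°, sin 105°) = (-0.2588, 0.9659); from cell (7,1)
  next x-line at t=1.1977, next y-line at t=0.3002; Δt_x=3.8637, Δt_y=1.0353
    y: enter (7,2) at t=0.3002
    x: enter (6,2) at t=1.1977 ← occupied
  → r_1 = 1.1977
beam 2: φ=90°, α=195°
  dir = (cos 195°, sin 195°) = (-0.9659, -0.2588); from cell (7,1)
  next x-line at t=0.3209, next y-line at t=2.7432; Δt_x=1.0353, Δt_y=3.8637
    x: enter (6,1) at t=0.3209
    x: enter (5,1) at t=1.3562
    x: enter (4,1) at t=2.3915
    y: enter (4,0) at t=2.7432 ← occupied
  → r_2 = 2.7432
beam 3: φ=180°, α=285°
  dir = (cos 285°, sin 285°) = (0.2588, -0.9659); from cell (7,1)
  next x-line at t=2.6660, next y-line at t=0.7350; Δt_x=3.8637, Δt_y=1.0353
    y: enter (7,0) at t=0.7350 ← occupied
  → r_3 = 0.7350
beam 4: φ=270°, α=15°
  dir = (cos 15°, sin 15°) = (0.9659, 0.2588); from cell (7,1)
  next x-line at t=0.7143, next y-line at t=1.1205; Δt_x=1.0353, Δt_y=3.8637
    x: enter (8,1) at t=0.7143 ← occupied
  → r_4 = 0.7143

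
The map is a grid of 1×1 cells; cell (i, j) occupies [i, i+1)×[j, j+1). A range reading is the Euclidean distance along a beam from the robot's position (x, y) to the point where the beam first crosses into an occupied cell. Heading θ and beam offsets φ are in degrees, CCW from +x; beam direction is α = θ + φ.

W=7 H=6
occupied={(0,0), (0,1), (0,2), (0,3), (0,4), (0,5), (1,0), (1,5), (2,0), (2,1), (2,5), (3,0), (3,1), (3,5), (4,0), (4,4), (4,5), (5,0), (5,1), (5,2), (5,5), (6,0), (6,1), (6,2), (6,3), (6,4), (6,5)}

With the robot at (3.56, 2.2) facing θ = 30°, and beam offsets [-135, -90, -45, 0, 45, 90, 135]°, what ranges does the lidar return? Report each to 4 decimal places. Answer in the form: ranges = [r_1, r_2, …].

beam 1: φ=-135°, α=255°
  dir = (cos 255°, sin 255°) = (-0.2588, -0.9659); from cell (3,2)
  next x-line at t=2.1637, next y-line at t=0.2071; Δt_x=3.8637, Δt_y=1.0353
    y: enter (3,1) at t=0.2071 ← occupied
  → r_1 = 0.2071
beam 2: φ=-90°, α=300°
  dir = (cos 300°, sin 300°) = (0.5000, -0.8660); from cell (3,2)
  next x-line at t=0.8800, next y-line at t=0.2309; Δt_x=2.0000, Δt_y=1.1547
    y: enter (3,1) at t=0.2309 ← occupied
  → r_2 = 0.2309
beam 3: φ=-45°, α=345°
  dir = (cos 345°, sin 345°) = (0.9659, -0.2588); from cell (3,2)
  next x-line at t=0.4555, next y-line at t=0.7727; Δt_x=1.0353, Δt_y=3.8637
    x: enter (4,2) at t=0.4555
    y: enter (4,1) at t=0.7727
    x: enter (5,1) at t=1.4908 ← occupied
  → r_3 = 1.4908
beam 4: φ=0°, α=30°
  dir = (cos 30°, sin 30°) = (0.8660, 0.5000); from cell (3,2)
  next x-line at t=0.5081, next y-line at t=1.6000; Δt_x=1.1547, Δt_y=2.0000
    x: enter (4,2) at t=0.5081
    y: enter (4,3) at t=1.6000
    x: enter (5,3) at t=1.6628
    x: enter (6,3) at t=2.8175 ← occupied
  → r_4 = 2.8175
beam 5: φ=45°, α=75°
  dir = (cos 75°, sin 75°) = (0.2588, 0.9659); from cell (3,2)
  next x-line at t=1.7000, next y-line at t=0.8282; Δt_x=3.8637, Δt_y=1.0353
    y: enter (3,3) at t=0.8282
    x: enter (4,3) at t=1.7000
    y: enter (4,4) at t=1.8635 ← occupied
  → r_5 = 1.8635
beam 6: φ=90°, α=120°
  dir = (cos 120°, sin 120°) = (-0.5000, 0.8660); from cell (3,2)
  next x-line at t=1.1200, next y-line at t=0.9238; Δt_x=2.0000, Δt_y=1.1547
    y: enter (3,3) at t=0.9238
    x: enter (2,3) at t=1.1200
    y: enter (2,4) at t=2.0785
    x: enter (1,4) at t=3.1200
    y: enter (1,5) at t=3.2332 ← occupied
  → r_6 = 3.2332
beam 7: φ=135°, α=165°
  dir = (cos 165°, sin 165°) = (-0.9659, 0.2588); from cell (3,2)
  next x-line at t=0.5798, next y-line at t=3.0910; Δt_x=1.0353, Δt_y=3.8637
    x: enter (2,2) at t=0.5798
    x: enter (1,2) at t=1.6150
    x: enter (0,2) at t=2.6503 ← occupied
  → r_7 = 2.6503

ranges = [0.2071, 0.2309, 1.4908, 2.8175, 1.8635, 3.2332, 2.6503]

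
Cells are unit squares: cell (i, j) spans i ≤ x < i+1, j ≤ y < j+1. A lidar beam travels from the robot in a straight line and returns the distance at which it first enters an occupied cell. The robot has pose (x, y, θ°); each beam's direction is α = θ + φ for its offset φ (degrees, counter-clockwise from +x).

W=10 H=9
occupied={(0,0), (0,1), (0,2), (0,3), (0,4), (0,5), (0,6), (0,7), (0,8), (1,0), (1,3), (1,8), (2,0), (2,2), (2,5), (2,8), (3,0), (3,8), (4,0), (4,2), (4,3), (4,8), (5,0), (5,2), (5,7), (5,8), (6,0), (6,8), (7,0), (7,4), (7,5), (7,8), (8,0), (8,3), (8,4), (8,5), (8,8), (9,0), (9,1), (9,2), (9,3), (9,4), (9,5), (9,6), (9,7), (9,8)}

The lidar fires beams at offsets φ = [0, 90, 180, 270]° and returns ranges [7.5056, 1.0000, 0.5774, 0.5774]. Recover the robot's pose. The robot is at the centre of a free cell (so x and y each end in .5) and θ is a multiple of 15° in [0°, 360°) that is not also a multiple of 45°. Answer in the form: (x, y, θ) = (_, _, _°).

(x, y, θ) = (8.5, 7.5, 210°)

Enumerate (i+0.5, j+0.5, θ) over the 44 free cells and 16 admissible headings. For each, cast all 4 beams and compare to the given ranges.
  (5.5, 5.5, 30°): beam 1 = 4.0415 ≠ 7.5056 ✗
  (8.5, 1.5, 60°): beam 1 = 1.0000 ≠ 7.5056 ✗
  (3.5, 4.5, 285°): beam 1 = 1.9319 ≠ 7.5056 ✗
  (6.5, 2.5, 285°): beam 1 = 1.5529 ≠ 7.5056 ✗
  …
  (8.5, 7.5, 210°): r_1=7.5056, r_2=1.0000, r_3=0.5774, r_4=0.5774 — all match ✓
Unique over the lattice → pose = (8.5, 7.5, 210°).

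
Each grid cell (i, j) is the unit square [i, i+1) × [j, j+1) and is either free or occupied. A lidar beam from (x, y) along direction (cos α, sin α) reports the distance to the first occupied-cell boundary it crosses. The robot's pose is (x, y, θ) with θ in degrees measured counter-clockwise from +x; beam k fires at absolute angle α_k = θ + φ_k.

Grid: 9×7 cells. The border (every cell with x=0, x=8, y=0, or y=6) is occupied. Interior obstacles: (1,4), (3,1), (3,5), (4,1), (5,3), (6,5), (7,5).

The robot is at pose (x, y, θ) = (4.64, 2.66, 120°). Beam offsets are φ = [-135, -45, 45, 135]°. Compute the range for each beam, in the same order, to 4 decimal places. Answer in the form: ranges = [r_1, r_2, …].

beam 1: φ=-135°, α=345°
  direction (0.9659, -0.2588); cell (4,2); t to first gridline: x 0.3727, y 2.5500 (then +1.0353 / +3.8637)
    (5,2) via x @ 0.3727
    (6,2) via x @ 1.4080
    (7,2) via x @ 2.4433
    (7,1) via y @ 2.5500
    (8,1) via x @ 3.4785  # hit
  → r_1 = 3.4785
beam 2: φ=-45°, α=75°
  direction (0.2588, 0.9659); cell (4,2); t to first gridline: x 1.3909, y 0.3520 (then +3.8637 / +1.0353)
    (4,3) via y @ 0.3520
    (4,4) via y @ 1.3873
    (5,4) via x @ 1.3909
    (5,5) via y @ 2.4225
    (5,6) via y @ 3.4578  # hit
  → r_2 = 3.4578
beam 3: φ=45°, α=165°
  direction (-0.9659, 0.2588); cell (4,2); t to first gridline: x 0.6626, y 1.3137 (then +1.0353 / +3.8637)
    (3,2) via x @ 0.6626
    (3,3) via y @ 1.3137
    (2,3) via x @ 1.6979
    (1,3) via x @ 2.7331
    (0,3) via x @ 3.7684  # hit
  → r_3 = 3.7684
beam 4: φ=135°, α=255°
  direction (-0.2588, -0.9659); cell (4,2); t to first gridline: x 2.4728, y 0.6833 (then +3.8637 / +1.0353)
    (4,1) via y @ 0.6833  # hit
  → r_4 = 0.6833

ranges = [3.4785, 3.4578, 3.7684, 0.6833]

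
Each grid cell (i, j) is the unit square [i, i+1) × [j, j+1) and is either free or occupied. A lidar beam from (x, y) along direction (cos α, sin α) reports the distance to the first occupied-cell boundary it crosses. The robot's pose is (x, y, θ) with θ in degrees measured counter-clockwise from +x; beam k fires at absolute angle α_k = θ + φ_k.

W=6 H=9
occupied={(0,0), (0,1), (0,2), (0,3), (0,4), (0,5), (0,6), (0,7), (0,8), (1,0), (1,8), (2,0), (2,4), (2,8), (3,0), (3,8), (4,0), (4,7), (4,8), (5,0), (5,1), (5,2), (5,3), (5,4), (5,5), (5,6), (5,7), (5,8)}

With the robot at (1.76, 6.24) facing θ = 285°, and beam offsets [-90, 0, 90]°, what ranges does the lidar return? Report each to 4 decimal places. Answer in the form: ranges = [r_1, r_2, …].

beam 1: φ=-90°, α=195°
  dir = (cos 195°, sin 195°) = (-0.9659, -0.2588); from cell (1,6)
  next x-line at t=0.7868, next y-line at t=0.9273; Δt_x=1.0353, Δt_y=3.8637
    x: enter (0,6) at t=0.7868 ← occupied
  → r_1 = 0.7868
beam 2: φ=0°, α=285°
  dir = (cos 285°, sin 285°) = (0.2588, -0.9659); from cell (1,6)
  next x-line at t=0.9273, next y-line at t=0.2485; Δt_x=3.8637, Δt_y=1.0353
    y: enter (1,5) at t=0.2485
    x: enter (2,5) at t=0.9273
    y: enter (2,4) at t=1.2837 ← occupied
  → r_2 = 1.2837
beam 3: φ=90°, α=15°
  dir = (cos 15°, sin 15°) = (0.9659, 0.2588); from cell (1,6)
  next x-line at t=0.2485, next y-line at t=2.9364; Δt_x=1.0353, Δt_y=3.8637
    x: enter (2,6) at t=0.2485
    x: enter (3,6) at t=1.2837
    x: enter (4,6) at t=2.3190
    y: enter (4,7) at t=2.9364 ← occupied
  → r_3 = 2.9364

ranges = [0.7868, 1.2837, 2.9364]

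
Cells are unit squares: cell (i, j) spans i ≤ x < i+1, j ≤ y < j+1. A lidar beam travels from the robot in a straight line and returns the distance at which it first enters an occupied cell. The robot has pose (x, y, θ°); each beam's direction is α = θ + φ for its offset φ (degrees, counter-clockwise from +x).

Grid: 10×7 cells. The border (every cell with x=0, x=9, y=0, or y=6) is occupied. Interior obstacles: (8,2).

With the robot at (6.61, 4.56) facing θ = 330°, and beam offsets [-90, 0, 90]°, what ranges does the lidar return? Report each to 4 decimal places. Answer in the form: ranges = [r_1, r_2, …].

ranges = [4.1107, 2.7597, 1.6628]

beam 1: φ=-90°, α=240°
  d=(-0.5000,-0.8660)  start (6,4)  tX=1.2200 tY=0.6466  stride 1/|dx|=2.0000 1/|dy|=1.1547
    cross y-line → (6,3), t=0.6466
    cross x-line → (5,3), t=1.2200
    cross y-line → (5,2), t=1.8013
    cross y-line → (5,1), t=2.9560
    cross x-line → (4,1), t=3.2200
    cross y-line → (4,0), t=4.1107 (wall)
  → r_1 = 4.1107
beam 2: φ=0°, α=330°
  d=(0.8660,-0.5000)  start (6,4)  tX=0.4503 tY=1.1200  stride 1/|dx|=1.1547 1/|dy|=2.0000
    cross x-line → (7,4), t=0.4503
    cross y-line → (7,3), t=1.1200
    cross x-line → (8,3), t=1.6050
    cross x-line → (9,3), t=2.7597 (wall)
  → r_2 = 2.7597
beam 3: φ=90°, α=60°
  d=(0.5000,0.8660)  start (6,4)  tX=0.7800 tY=0.5081  stride 1/|dx|=2.0000 1/|dy|=1.1547
    cross y-line → (6,5), t=0.5081
    cross x-line → (7,5), t=0.7800
    cross y-line → (7,6), t=1.6628 (wall)
  → r_3 = 1.6628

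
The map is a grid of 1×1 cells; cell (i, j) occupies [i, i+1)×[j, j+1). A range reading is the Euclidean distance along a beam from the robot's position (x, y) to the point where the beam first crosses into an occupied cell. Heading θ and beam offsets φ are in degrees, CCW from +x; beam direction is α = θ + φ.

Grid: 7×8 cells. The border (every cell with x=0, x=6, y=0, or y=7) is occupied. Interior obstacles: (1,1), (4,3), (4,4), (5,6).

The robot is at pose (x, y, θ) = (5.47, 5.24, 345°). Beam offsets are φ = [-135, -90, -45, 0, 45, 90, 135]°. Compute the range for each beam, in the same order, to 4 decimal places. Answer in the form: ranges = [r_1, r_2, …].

beam 1: φ=-135°, α=210°
  cosα=-0.8660 sinα=-0.5000 | (5,5) | tMaxX 0.5427 tMaxY 0.4800 | tΔX 1.1547 tΔY 2.0000
    t=0.4800 [y] (5,4)
    t=0.5427 [x] (4,4) — stop
  → r_1 = 0.5427
beam 2: φ=-90°, α=255°
  cosα=-0.2588 sinα=-0.9659 | (5,5) | tMaxX 1.8159 tMaxY 0.2485 | tΔX 3.8637 tΔY 1.0353
    t=0.2485 [y] (5,4)
    t=1.2837 [y] (5,3)
    t=1.8159 [x] (4,3) — stop
  → r_2 = 1.8159
beam 3: φ=-45°, α=300°
  cosα=0.5000 sinα=-0.8660 | (5,5) | tMaxX 1.0600 tMaxY 0.2771 | tΔX 2.0000 tΔY 1.1547
    t=0.2771 [y] (5,4)
    t=1.0600 [x] (6,4) — stop
  → r_3 = 1.0600
beam 4: φ=0°, α=345°
  cosα=0.9659 sinα=-0.2588 | (5,5) | tMaxX 0.5487 tMaxY 0.9273 | tΔX 1.0353 tΔY 3.8637
    t=0.5487 [x] (6,5) — stop
  → r_4 = 0.5487
beam 5: φ=45°, α=30°
  cosα=0.8660 sinα=0.5000 | (5,5) | tMaxX 0.6120 tMaxY 1.5200 | tΔX 1.1547 tΔY 2.0000
    t=0.6120 [x] (6,5) — stop
  → r_5 = 0.6120
beam 6: φ=90°, α=75°
  cosα=0.2588 sinα=0.9659 | (5,5) | tMaxX 2.0478 tMaxY 0.7868 | tΔX 3.8637 tΔY 1.0353
    t=0.7868 [y] (5,6) — stop
  → r_6 = 0.7868
beam 7: φ=135°, α=120°
  cosα=-0.5000 sinα=0.8660 | (5,5) | tMaxX 0.9400 tMaxY 0.8776 | tΔX 2.0000 tΔY 1.1547
    t=0.8776 [y] (5,6) — stop
  → r_7 = 0.8776

ranges = [0.5427, 1.8159, 1.0600, 0.5487, 0.6120, 0.7868, 0.8776]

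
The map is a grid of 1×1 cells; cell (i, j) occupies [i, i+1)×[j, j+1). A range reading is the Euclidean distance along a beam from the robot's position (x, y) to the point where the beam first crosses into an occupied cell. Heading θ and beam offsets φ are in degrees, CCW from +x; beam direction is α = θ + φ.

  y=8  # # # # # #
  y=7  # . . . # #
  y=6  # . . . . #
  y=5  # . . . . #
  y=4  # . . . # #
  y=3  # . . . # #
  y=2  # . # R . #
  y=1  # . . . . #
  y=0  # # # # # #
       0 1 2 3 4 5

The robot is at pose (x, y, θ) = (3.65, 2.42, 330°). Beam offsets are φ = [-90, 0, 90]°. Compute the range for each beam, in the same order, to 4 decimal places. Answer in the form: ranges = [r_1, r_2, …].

ranges = [1.6397, 1.5588, 0.7000]

beam 1: φ=-90°, α=240°
  dir = (cos 240°, sin 240°) = (-0.5000, -0.8660); from cell (3,2)
  next x-line at t=1.3000, next y-line at t=0.4850; Δt_x=2.0000, Δt_y=1.1547
    y: enter (3,1) at t=0.4850
    x: enter (2,1) at t=1.3000
    y: enter (2,0) at t=1.6397 ← occupied
  → r_1 = 1.6397
beam 2: φ=0°, α=330°
  dir = (cos 330°, sin 330°) = (0.8660, -0.5000); from cell (3,2)
  next x-line at t=0.4041, next y-line at t=0.8400; Δt_x=1.1547, Δt_y=2.0000
    x: enter (4,2) at t=0.4041
    y: enter (4,1) at t=0.8400
    x: enter (5,1) at t=1.5588 ← occupied
  → r_2 = 1.5588
beam 3: φ=90°, α=60°
  dir = (cos 60°, sin 60°) = (0.5000, 0.8660); from cell (3,2)
  next x-line at t=0.7000, next y-line at t=0.6697; Δt_x=2.0000, Δt_y=1.1547
    y: enter (3,3) at t=0.6697
    x: enter (4,3) at t=0.7000 ← occupied
  → r_3 = 0.7000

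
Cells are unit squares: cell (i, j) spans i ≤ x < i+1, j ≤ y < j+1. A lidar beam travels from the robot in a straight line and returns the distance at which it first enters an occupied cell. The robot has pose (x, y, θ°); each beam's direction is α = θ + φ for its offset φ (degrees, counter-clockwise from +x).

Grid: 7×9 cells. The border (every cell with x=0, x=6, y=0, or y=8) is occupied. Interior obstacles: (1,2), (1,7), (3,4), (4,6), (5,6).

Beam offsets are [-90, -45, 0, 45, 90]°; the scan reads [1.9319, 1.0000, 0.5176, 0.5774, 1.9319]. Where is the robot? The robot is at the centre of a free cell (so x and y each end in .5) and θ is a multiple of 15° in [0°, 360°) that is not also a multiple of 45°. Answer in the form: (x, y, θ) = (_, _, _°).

(x, y, θ) = (3.5, 1.5, 255°)

Enumerate (i+0.5, j+0.5, θ) over the 30 free cells and 16 admissible headings. For each, cast all 5 beams and compare to the given ranges.
  (5.5, 3.5, 15°): beam 2 = 0.5774 ≠ 1.0000 ✗
  (1.5, 1.5, 60°): beam 1 = 1.0000 ≠ 1.9319 ✗
  (2.5, 6.5, 195°): beam 1 = 1.5529 ≠ 1.9319 ✗
  …
  (3.5, 1.5, 255°): r_1=1.9319, r_2=1.0000, r_3=0.5176, r_4=0.5774, r_5=1.9319 — all match ✓
Unique over the lattice → pose = (3.5, 1.5, 255°).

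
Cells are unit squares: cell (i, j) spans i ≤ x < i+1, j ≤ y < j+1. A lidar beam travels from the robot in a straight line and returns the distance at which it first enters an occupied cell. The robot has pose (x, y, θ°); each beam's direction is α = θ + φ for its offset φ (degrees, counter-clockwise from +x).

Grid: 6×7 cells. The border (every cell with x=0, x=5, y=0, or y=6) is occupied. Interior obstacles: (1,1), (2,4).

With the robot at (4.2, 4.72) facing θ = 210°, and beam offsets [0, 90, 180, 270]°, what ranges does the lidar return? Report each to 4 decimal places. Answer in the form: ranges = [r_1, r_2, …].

beam 1: φ=0°, α=210°
  direction (-0.8660, -0.5000); cell (4,4); t to first gridline: x 0.2309, y 1.4400 (then +1.1547 / +2.0000)
    (3,4) via x @ 0.2309
    (2,4) via x @ 1.3856  # hit
  → r_1 = 1.3856
beam 2: φ=90°, α=300°
  direction (0.5000, -0.8660); cell (4,4); t to first gridline: x 1.6000, y 0.8314 (then +2.0000 / +1.1547)
    (4,3) via y @ 0.8314
    (5,3) via x @ 1.6000  # hit
  → r_2 = 1.6000
beam 3: φ=180°, α=30°
  direction (0.8660, 0.5000); cell (4,4); t to first gridline: x 0.9238, y 0.5600 (then +1.1547 / +2.0000)
    (4,5) via y @ 0.5600
    (5,5) via x @ 0.9238  # hit
  → r_3 = 0.9238
beam 4: φ=270°, α=120°
  direction (-0.5000, 0.8660); cell (4,4); t to first gridline: x 0.4000, y 0.3233 (then +2.0000 / +1.1547)
    (4,5) via y @ 0.3233
    (3,5) via x @ 0.4000
    (3,6) via y @ 1.4780  # hit
  → r_4 = 1.4780

ranges = [1.3856, 1.6000, 0.9238, 1.4780]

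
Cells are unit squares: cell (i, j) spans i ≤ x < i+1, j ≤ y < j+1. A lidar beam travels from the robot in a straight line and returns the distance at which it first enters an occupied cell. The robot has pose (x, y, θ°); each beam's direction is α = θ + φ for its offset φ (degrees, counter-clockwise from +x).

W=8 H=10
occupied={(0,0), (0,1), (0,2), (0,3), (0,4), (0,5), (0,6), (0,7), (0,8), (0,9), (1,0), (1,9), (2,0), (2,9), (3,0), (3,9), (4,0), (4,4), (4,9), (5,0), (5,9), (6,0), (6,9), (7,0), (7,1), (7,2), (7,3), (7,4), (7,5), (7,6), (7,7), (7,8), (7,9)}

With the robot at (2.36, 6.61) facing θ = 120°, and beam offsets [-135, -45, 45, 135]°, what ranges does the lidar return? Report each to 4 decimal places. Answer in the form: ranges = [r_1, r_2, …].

ranges = [4.8037, 2.4743, 1.4080, 5.2546]

beam 1: φ=-135°, α=345°
  d=(0.9659,-0.2588)  start (2,6)  tX=0.6626 tY=2.3569  stride 1/|dx|=1.0353 1/|dy|=3.8637
    cross x-line → (3,6), t=0.6626
    cross x-line → (4,6), t=1.6979
    cross y-line → (4,5), t=2.3569
    cross x-line → (5,5), t=2.7331
    cross x-line → (6,5), t=3.7684
    cross x-line → (7,5), t=4.8037 (wall)
  → r_1 = 4.8037
beam 2: φ=-45°, α=75°
  d=(0.2588,0.9659)  start (2,6)  tX=2.4728 tY=0.4038  stride 1/|dx|=3.8637 1/|dy|=1.0353
    cross y-line → (2,7), t=0.4038
    cross y-line → (2,8), t=1.4390
    cross x-line → (3,8), t=2.4728
    cross y-line → (3,9), t=2.4743 (wall)
  → r_2 = 2.4743
beam 3: φ=45°, α=165°
  d=(-0.9659,0.2588)  start (2,6)  tX=0.3727 tY=1.5068  stride 1/|dx|=1.0353 1/|dy|=3.8637
    cross x-line → (1,6), t=0.3727
    cross x-line → (0,6), t=1.4080 (wall)
  → r_3 = 1.4080
beam 4: φ=135°, α=255°
  d=(-0.2588,-0.9659)  start (2,6)  tX=1.3909 tY=0.6315  stride 1/|dx|=3.8637 1/|dy|=1.0353
    cross y-line → (2,5), t=0.6315
    cross x-line → (1,5), t=1.3909
    cross y-line → (1,4), t=1.6668
    cross y-line → (1,3), t=2.7021
    cross y-line → (1,2), t=3.7373
    cross y-line → (1,1), t=4.7726
    cross x-line → (0,1), t=5.2546 (wall)
  → r_4 = 5.2546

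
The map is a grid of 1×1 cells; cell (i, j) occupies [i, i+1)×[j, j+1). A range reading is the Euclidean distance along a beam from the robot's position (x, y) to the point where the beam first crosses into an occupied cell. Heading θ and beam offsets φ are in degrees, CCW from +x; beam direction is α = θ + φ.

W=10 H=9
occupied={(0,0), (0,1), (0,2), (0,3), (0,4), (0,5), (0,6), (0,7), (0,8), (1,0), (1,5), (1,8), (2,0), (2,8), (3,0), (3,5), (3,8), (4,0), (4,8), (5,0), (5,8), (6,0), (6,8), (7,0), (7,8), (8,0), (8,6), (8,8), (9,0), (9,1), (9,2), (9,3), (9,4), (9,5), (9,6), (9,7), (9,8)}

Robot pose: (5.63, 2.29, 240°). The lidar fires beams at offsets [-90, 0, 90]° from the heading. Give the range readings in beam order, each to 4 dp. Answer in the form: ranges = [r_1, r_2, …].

beam 1: φ=-90°, α=150°
  dir = (cos 150°, sin 150°) = (-0.8660, 0.5000); from cell (5,2)
  next x-line at t=0.7275, next y-line at t=1.4200; Δt_x=1.1547, Δt_y=2.0000
    x: enter (4,2) at t=0.7275
    y: enter (4,3) at t=1.4200
    x: enter (3,3) at t=1.8822
    x: enter (2,3) at t=3.0369
    y: enter (2,4) at t=3.4200
    x: enter (1,4) at t=4.1916
    x: enter (0,4) at t=5.3463 ← occupied
  → r_1 = 5.3463
beam 2: φ=0°, α=240°
  dir = (cos 240°, sin 240°) = (-0.5000, -0.8660); from cell (5,2)
  next x-line at t=1.2600, next y-line at t=0.3349; Δt_x=2.0000, Δt_y=1.1547
    y: enter (5,1) at t=0.3349
    x: enter (4,1) at t=1.2600
    y: enter (4,0) at t=1.4896 ← occupied
  → r_2 = 1.4896
beam 3: φ=90°, α=330°
  dir = (cos 330°, sin 330°) = (0.8660, -0.5000); from cell (5,2)
  next x-line at t=0.4272, next y-line at t=0.5800; Δt_x=1.1547, Δt_y=2.0000
    x: enter (6,2) at t=0.4272
    y: enter (6,1) at t=0.5800
    x: enter (7,1) at t=1.5819
    y: enter (7,0) at t=2.5800 ← occupied
  → r_3 = 2.5800

ranges = [5.3463, 1.4896, 2.5800]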